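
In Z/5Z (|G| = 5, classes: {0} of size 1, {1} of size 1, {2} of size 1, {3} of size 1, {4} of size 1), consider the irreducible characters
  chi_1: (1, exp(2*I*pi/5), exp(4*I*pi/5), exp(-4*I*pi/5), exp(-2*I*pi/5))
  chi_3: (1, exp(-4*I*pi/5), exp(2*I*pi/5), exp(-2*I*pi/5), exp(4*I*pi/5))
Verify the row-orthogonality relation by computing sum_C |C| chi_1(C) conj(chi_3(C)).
Sum = 0; so <chi_1, chi_3> = 0 (distinct irreducibles are orthogonal).

Why: Compute term by term over conjugacy classes (|C| * chi_1(C) * conj(chi_3(C))):
  1*(1)*conj(1) + 1*(exp(2*I*pi/5))*conj(exp(-4*I*pi/5)) + 1*(exp(4*I*pi/5))*conj(exp(2*I*pi/5)) + 1*(exp(-4*I*pi/5))*conj(exp(-2*I*pi/5)) + 1*(exp(-2*I*pi/5))*conj(exp(4*I*pi/5))
  = (1) + (exp(-4*I*pi/5)) + (exp(2*I*pi/5)) + (exp(-2*I*pi/5)) + (exp(4*I*pi/5))
  = 0.
(Exp terms are combined using exp(i*s)*conj(exp(i*t)) = exp(i*(s-t)), and sums of them are collapsed using the identity that for every m > 1 the m distinct m-th roots of unity sum to 0, e.g. 1 + exp(2*I*pi/3) + exp(-2*I*pi/3) = 0.)
Dividing by |G| = 5 gives 0/5 = 0, matching the row-orthogonality relation <chi_1, chi_3> = [chi_1 = chi_3].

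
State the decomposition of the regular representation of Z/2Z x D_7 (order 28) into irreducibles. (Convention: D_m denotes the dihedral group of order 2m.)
Each irreducible V_i of dimension d_i appears with multiplicity d_i, i.e. rho_reg = (direct sum over all irreducibles V_i) d_i V_i. The irreducible dimensions for Z/2Z x D_7 are 1, 1, 1, 1, 2, 2, 2, 2, 2, 2: 4 irreducibles of dimension 1, each with multiplicity 1; 6 irreducibles of dimension 2, each with multiplicity 2. Total dimension 4*1*1 + 6*2*2 = 28 = |G|.

Explanation: General theorem: in the regular representation of a finite group G, each irreducible appears with multiplicity equal to its dimension. Check: dim(rho_reg) = sum d_i^2 = 1 + 1 + 1 + 1 + 4 + 4 + 4 + 4 + 4 + 4 = 28 = |G|.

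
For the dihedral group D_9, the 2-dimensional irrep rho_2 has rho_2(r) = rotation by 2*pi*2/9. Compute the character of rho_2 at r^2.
chi_{rho_2}(r^2) = 2*cos(2*pi*2*2/9) = -2*cos(pi/9)

Why: rho_2(r^2) is rotation by angle 2*pi*2*2/9, whose trace is 2*cos(2*pi*2*2/9) = -2*cos(pi/9).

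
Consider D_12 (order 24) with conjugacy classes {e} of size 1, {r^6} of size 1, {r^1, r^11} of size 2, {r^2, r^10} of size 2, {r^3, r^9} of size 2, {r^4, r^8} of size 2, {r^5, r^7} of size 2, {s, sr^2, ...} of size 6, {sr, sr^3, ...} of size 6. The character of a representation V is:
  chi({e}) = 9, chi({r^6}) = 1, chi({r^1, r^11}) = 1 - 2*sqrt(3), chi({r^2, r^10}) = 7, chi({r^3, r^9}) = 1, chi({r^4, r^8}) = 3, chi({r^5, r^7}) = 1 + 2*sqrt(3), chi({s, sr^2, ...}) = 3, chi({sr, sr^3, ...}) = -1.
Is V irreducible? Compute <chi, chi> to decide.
Not irreducible (reducible): <chi, chi> = 13 > 1.

<chi, chi> = (1/|G|) sum_C |C| * |chi(C)|^2 = (1/24)[1*|9|^2 + 1*|1|^2 + 2*|1 - 2*sqrt(3)|^2 + 2*|7|^2 + 2*|1|^2 + 2*|3|^2 + 2*|1 + 2*sqrt(3)|^2 + 6*|3|^2 + 6*|-1|^2]
  = (1/24)[(81) + (1) + (26 - 8*sqrt(3)) + (98) + (2) + (18) + (8*sqrt(3) + 26) + (54) + (6)] = 312/24 = 13.
A character is irreducible iff <chi, chi> = 1, so this representation is reducible.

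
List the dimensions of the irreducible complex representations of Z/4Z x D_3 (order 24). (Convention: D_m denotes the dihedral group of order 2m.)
Dimensions: 1, 1, 1, 1, 1, 1, 1, 1, 2, 2, 2, 2

Details: There are 12 irreducibles (= number of conjugacy classes). Their dimensions d_i satisfy sum d_i^2 = |G| = 24: 1 + 1 + 1 + 1 + 1 + 1 + 1 + 1 + 4 + 4 + 4 + 4 = 24. (For the product with Z/4Z: each of the 4 1-dim characters of Z/4Z tensors with each irrep of D_3, giving 4 copies of each D_3-dimension.)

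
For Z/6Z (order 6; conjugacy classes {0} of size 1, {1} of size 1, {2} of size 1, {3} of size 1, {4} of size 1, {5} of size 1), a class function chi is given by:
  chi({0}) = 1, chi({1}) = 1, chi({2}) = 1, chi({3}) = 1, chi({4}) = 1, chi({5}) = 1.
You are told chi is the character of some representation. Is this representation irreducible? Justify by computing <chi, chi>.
Irreducible: <chi, chi> = 1.

Justification: <chi, chi> = (1/|G|) sum_C |C| * |chi(C)|^2 = (1/6)[1*|1|^2 + 1*|1|^2 + 1*|1|^2 + 1*|1|^2 + 1*|1|^2 + 1*|1|^2]
  = (1/6)[(1) + (1) + (1) + (1) + (1) + (1)] = 6/6 = 1.
(Exp terms are combined using exp(i*s)*conj(exp(i*t)) = exp(i*(s-t)), and sums of them are collapsed using the identity that for every m > 1 the m distinct m-th roots of unity sum to 0, e.g. 1 + exp(2*I*pi/3) + exp(-2*I*pi/3) = 0.)
A character is irreducible iff <chi, chi> = 1, so this representation is irreducible.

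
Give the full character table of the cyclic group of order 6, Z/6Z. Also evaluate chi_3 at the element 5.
Character table of Z/6Z (irreps indexed chi_0,...,chi_5 with chi_k(m) = zeta_6^(k*m), zeta_6 = exp(2*pi*i/6)):
  irrep \ class  {0} (size 1)  {1} (size 1)    {2} (size 1)    {3} (size 1)  {4} (size 1)    {5} (size 1)  
  chi_0          1             1               1               1             1               1             
  chi_1          1             exp(I*pi/3)     exp(2*I*pi/3)   -1            exp(-2*I*pi/3)  exp(-I*pi/3)  
  chi_2          1             exp(2*I*pi/3)   exp(-2*I*pi/3)  1             exp(2*I*pi/3)   exp(-2*I*pi/3)
  chi_3          1             -1              1               -1            1               -1            
  chi_4          1             exp(-2*I*pi/3)  exp(2*I*pi/3)   1             exp(-2*I*pi/3)  exp(2*I*pi/3) 
  chi_5          1             exp(-I*pi/3)    exp(-2*I*pi/3)  -1            exp(2*I*pi/3)   exp(I*pi/3)   

Spot check: chi_3(5) = zeta_6^(3*5) = zeta_6^15 = -1.

Proof sketch: Z/6Z is abelian, so all 6 irreducible complex representations are 1-dimensional. They are given by chi_k(m) = zeta_6^(k*m) for k = 0,...,5. Row orthogonality: sum_m chi_k(m) conj(chi_l(m)) = 6 * [k = l].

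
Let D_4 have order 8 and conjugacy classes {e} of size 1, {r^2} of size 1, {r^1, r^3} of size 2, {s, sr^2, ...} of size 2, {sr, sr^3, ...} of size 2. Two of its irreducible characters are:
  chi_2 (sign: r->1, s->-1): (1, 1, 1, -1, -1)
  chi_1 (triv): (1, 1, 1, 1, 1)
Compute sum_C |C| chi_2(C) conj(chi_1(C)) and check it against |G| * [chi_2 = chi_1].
Sum = 0; so <chi_2, chi_1> = 0 (distinct irreducibles are orthogonal).

Explanation: Compute term by term over conjugacy classes (|C| * chi_2(C) * conj(chi_1(C))):
  1*(1)*conj(1) + 1*(1)*conj(1) + 2*(1)*conj(1) + 2*(-1)*conj(1) + 2*(-1)*conj(1)
  = (1) + (1) + (2) + (-2) + (-2)
  = 0.
Dividing by |G| = 8 gives 0/8 = 0, matching the row-orthogonality relation <chi_2, chi_1> = [chi_2 = chi_1].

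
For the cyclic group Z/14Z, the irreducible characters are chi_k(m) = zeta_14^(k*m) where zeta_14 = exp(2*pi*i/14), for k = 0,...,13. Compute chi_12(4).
chi_12(4) = zeta_14^48 = exp(6*I*pi/7)

Explanation: chi_12(4) = zeta_14^(12*4) = zeta_14^48. Since zeta_14^14 = 1, this equals zeta_14^6 = exp(2*pi*i*6/14) = exp(6*I*pi/7).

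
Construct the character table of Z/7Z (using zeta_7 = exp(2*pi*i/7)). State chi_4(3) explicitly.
Character table of Z/7Z (irreps indexed chi_0,...,chi_6 with chi_k(m) = zeta_7^(k*m), zeta_7 = exp(2*pi*i/7)):
  irrep \ class  {0} (size 1)  {1} (size 1)    {2} (size 1)    {3} (size 1)    {4} (size 1)    {5} (size 1)    {6} (size 1)  
  chi_0          1             1               1               1               1               1               1             
  chi_1          1             exp(2*I*pi/7)   exp(4*I*pi/7)   exp(6*I*pi/7)   exp(-6*I*pi/7)  exp(-4*I*pi/7)  exp(-2*I*pi/7)
  chi_2          1             exp(4*I*pi/7)   exp(-6*I*pi/7)  exp(-2*I*pi/7)  exp(2*I*pi/7)   exp(6*I*pi/7)   exp(-4*I*pi/7)
  chi_3          1             exp(6*I*pi/7)   exp(-2*I*pi/7)  exp(4*I*pi/7)   exp(-4*I*pi/7)  exp(2*I*pi/7)   exp(-6*I*pi/7)
  chi_4          1             exp(-6*I*pi/7)  exp(2*I*pi/7)   exp(-4*I*pi/7)  exp(4*I*pi/7)   exp(-2*I*pi/7)  exp(6*I*pi/7) 
  chi_5          1             exp(-4*I*pi/7)  exp(6*I*pi/7)   exp(2*I*pi/7)   exp(-2*I*pi/7)  exp(-6*I*pi/7)  exp(4*I*pi/7) 
  chi_6          1             exp(-2*I*pi/7)  exp(-4*I*pi/7)  exp(-6*I*pi/7)  exp(6*I*pi/7)   exp(4*I*pi/7)   exp(2*I*pi/7) 

Spot check: chi_4(3) = zeta_7^(4*3) = zeta_7^12 = exp(-4*I*pi/7).

Proof sketch: Z/7Z is abelian, so all 7 irreducible complex representations are 1-dimensional. They are given by chi_k(m) = zeta_7^(k*m) for k = 0,...,6. Row orthogonality: sum_m chi_k(m) conj(chi_l(m)) = 7 * [k = l].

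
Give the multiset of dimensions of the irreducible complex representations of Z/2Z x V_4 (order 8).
Dimensions: 1, 1, 1, 1, 1, 1, 1, 1

Derivation: There are 8 irreducibles (= number of conjugacy classes). Their dimensions d_i satisfy sum d_i^2 = |G| = 8: 1 + 1 + 1 + 1 + 1 + 1 + 1 + 1 = 8. (For the product with Z/2Z: each of the 2 1-dim characters of Z/2Z tensors with each irrep of V_4, giving 2 copies of each V_4-dimension.)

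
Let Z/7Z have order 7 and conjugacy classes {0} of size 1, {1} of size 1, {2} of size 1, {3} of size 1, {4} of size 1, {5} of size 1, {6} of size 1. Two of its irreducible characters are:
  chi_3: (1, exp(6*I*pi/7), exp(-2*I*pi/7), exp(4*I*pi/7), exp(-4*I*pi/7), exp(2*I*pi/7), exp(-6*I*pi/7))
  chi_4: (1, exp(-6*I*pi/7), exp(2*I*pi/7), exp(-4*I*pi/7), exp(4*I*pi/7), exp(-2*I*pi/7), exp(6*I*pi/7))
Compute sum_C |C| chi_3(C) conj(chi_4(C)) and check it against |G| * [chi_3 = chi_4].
Sum = 0; so <chi_3, chi_4> = 0 (distinct irreducibles are orthogonal).

Argument: Compute term by term over conjugacy classes (|C| * chi_3(C) * conj(chi_4(C))):
  1*(1)*conj(1) + 1*(exp(6*I*pi/7))*conj(exp(-6*I*pi/7)) + 1*(exp(-2*I*pi/7))*conj(exp(2*I*pi/7)) + 1*(exp(4*I*pi/7))*conj(exp(-4*I*pi/7)) + 1*(exp(-4*I*pi/7))*conj(exp(4*I*pi/7)) + 1*(exp(2*I*pi/7))*conj(exp(-2*I*pi/7)) + 1*(exp(-6*I*pi/7))*conj(exp(6*I*pi/7))
  = (1) + (exp(-2*I*pi/7)) + (exp(-4*I*pi/7)) + (exp(-6*I*pi/7)) + (exp(6*I*pi/7)) + (exp(4*I*pi/7)) + (exp(2*I*pi/7))
  = 0.
(Exp terms are combined using exp(i*s)*conj(exp(i*t)) = exp(i*(s-t)), and sums of them are collapsed using the identity that for every m > 1 the m distinct m-th roots of unity sum to 0, e.g. 1 + exp(2*I*pi/3) + exp(-2*I*pi/3) = 0.)
Dividing by |G| = 7 gives 0/7 = 0, matching the row-orthogonality relation <chi_3, chi_4> = [chi_3 = chi_4].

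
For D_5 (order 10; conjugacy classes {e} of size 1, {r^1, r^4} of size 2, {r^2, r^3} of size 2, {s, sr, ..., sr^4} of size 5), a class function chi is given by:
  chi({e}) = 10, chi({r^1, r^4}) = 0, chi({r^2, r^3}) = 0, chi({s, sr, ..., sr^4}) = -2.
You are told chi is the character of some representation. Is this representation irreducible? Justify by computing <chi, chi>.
Not irreducible (reducible): <chi, chi> = 12 > 1.

Working: <chi, chi> = (1/|G|) sum_C |C| * |chi(C)|^2 = (1/10)[1*|10|^2 + 2*|0|^2 + 2*|0|^2 + 5*|-2|^2]
  = (1/10)[(100) + (0) + (0) + (20)] = 120/10 = 12.
A character is irreducible iff <chi, chi> = 1, so this representation is reducible.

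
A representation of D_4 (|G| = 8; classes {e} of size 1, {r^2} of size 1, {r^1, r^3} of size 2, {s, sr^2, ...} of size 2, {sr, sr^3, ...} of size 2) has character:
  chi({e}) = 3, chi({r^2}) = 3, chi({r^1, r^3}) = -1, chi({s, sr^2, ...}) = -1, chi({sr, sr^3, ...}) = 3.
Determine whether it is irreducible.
Not irreducible (reducible): <chi, chi> = 5 > 1.

Why: <chi, chi> = (1/|G|) sum_C |C| * |chi(C)|^2 = (1/8)[1*|3|^2 + 1*|3|^2 + 2*|-1|^2 + 2*|-1|^2 + 2*|3|^2]
  = (1/8)[(9) + (9) + (2) + (2) + (18)] = 40/8 = 5.
A character is irreducible iff <chi, chi> = 1, so this representation is reducible.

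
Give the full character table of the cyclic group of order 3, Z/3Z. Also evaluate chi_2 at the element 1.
Character table of Z/3Z (irreps indexed chi_0,...,chi_2 with chi_k(m) = zeta_3^(k*m), zeta_3 = exp(2*pi*i/3)):
  irrep \ class  {0} (size 1)  {1} (size 1)    {2} (size 1)  
  chi_0          1             1               1             
  chi_1          1             exp(2*I*pi/3)   exp(-2*I*pi/3)
  chi_2          1             exp(-2*I*pi/3)  exp(2*I*pi/3) 

Spot check: chi_2(1) = zeta_3^(2*1) = zeta_3^2 = exp(-2*I*pi/3).

Justification: Z/3Z is abelian, so all 3 irreducible complex representations are 1-dimensional. They are given by chi_k(m) = zeta_3^(k*m) for k = 0,...,2. Row orthogonality: sum_m chi_k(m) conj(chi_l(m)) = 3 * [k = l].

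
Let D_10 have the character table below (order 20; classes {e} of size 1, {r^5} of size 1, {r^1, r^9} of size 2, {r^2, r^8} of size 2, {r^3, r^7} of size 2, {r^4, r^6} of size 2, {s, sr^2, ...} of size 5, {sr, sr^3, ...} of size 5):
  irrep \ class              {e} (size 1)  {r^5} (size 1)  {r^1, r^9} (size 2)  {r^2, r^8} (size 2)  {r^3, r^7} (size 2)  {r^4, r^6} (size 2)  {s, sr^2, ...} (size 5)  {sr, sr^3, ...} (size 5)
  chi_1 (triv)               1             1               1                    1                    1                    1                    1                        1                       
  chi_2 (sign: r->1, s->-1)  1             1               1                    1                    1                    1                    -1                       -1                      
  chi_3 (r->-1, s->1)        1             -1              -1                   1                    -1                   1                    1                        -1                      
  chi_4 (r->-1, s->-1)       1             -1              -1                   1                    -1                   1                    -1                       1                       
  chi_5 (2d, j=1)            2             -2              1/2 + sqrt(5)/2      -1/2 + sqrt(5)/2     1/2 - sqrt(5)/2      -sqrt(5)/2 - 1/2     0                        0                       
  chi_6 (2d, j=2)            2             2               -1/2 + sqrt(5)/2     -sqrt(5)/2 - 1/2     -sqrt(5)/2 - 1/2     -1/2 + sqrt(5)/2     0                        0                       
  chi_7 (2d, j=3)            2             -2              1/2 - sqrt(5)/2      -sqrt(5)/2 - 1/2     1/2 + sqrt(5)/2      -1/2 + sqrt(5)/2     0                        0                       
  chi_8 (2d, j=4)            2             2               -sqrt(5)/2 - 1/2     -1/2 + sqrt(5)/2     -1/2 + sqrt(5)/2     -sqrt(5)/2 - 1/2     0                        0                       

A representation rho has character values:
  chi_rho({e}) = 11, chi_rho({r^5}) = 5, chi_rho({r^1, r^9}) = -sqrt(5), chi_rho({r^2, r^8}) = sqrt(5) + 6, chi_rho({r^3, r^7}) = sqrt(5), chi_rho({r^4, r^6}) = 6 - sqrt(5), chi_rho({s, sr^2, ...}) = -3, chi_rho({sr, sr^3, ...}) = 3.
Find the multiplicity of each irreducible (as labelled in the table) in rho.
Multiplicities: chi_1: 2, chi_2: 2, chi_3: 0, chi_4: 3, chi_5: 0, chi_6: 0, chi_7: 0, chi_8: 2.

Why: Use <chi_rho, chi> = (1/|G|) sum_C |C| * chi_rho(C) * conj(chi(C)) with |G| = 20 for each irreducible chi in the table:
  <chi_rho, chi_1> = (1/20)[1*(11)*conj(1) + 1*(5)*conj(1) + 2*(-sqrt(5))*conj(1) + 2*(sqrt(5) + 6)*conj(1) + 2*(sqrt(5))*conj(1) + 2*(6 - sqrt(5))*conj(1) + 5*(-3)*conj(1) + 5*(3)*conj(1)]
      = (1/20)[(11) + (5) + (-2*sqrt(5)) + (2*sqrt(5) + 12) + (2*sqrt(5)) + (12 - 2*sqrt(5)) + (-15) + (15)] = 40/20 = 2
  <chi_rho, chi_2> = (1/20)[1*(11)*conj(1) + 1*(5)*conj(1) + 2*(-sqrt(5))*conj(1) + 2*(sqrt(5) + 6)*conj(1) + 2*(sqrt(5))*conj(1) + 2*(6 - sqrt(5))*conj(1) + 5*(-3)*conj(-1) + 5*(3)*conj(-1)]
      = (1/20)[(11) + (5) + (-2*sqrt(5)) + (2*sqrt(5) + 12) + (2*sqrt(5)) + (12 - 2*sqrt(5)) + (15) + (-15)] = 40/20 = 2
  <chi_rho, chi_3> = (1/20)[1*(11)*conj(1) + 1*(5)*conj(-1) + 2*(-sqrt(5))*conj(-1) + 2*(sqrt(5) + 6)*conj(1) + 2*(sqrt(5))*conj(-1) + 2*(6 - sqrt(5))*conj(1) + 5*(-3)*conj(1) + 5*(3)*conj(-1)]
      = (1/20)[(11) + (-5) + (2*sqrt(5)) + (2*sqrt(5) + 12) + (-2*sqrt(5)) + (12 - 2*sqrt(5)) + (-15) + (-15)] = 0/20 = 0
  <chi_rho, chi_4> = (1/20)[1*(11)*conj(1) + 1*(5)*conj(-1) + 2*(-sqrt(5))*conj(-1) + 2*(sqrt(5) + 6)*conj(1) + 2*(sqrt(5))*conj(-1) + 2*(6 - sqrt(5))*conj(1) + 5*(-3)*conj(-1) + 5*(3)*conj(1)]
      = (1/20)[(11) + (-5) + (2*sqrt(5)) + (2*sqrt(5) + 12) + (-2*sqrt(5)) + (12 - 2*sqrt(5)) + (15) + (15)] = 60/20 = 3
  <chi_rho, chi_5> = (1/20)[1*(11)*conj(2) + 1*(5)*conj(-2) + 2*(-sqrt(5))*conj(1/2 + sqrt(5)/2) + 2*(sqrt(5) + 6)*conj(-1/2 + sqrt(5)/2) + 2*(sqrt(5))*conj(1/2 - sqrt(5)/2) + 2*(6 - sqrt(5))*conj(-sqrt(5)/2 - 1/2) + 5*(-3)*conj(0) + 5*(3)*conj(0)]
      = (1/20)[(22) + (-10) + (-5 - sqrt(5)) + (-1 + 5*sqrt(5)) + (-5 + sqrt(5)) + (-5*sqrt(5) - 1) + (0) + (0)] = 0/20 = 0
  <chi_rho, chi_6> = (1/20)[1*(11)*conj(2) + 1*(5)*conj(2) + 2*(-sqrt(5))*conj(-1/2 + sqrt(5)/2) + 2*(sqrt(5) + 6)*conj(-sqrt(5)/2 - 1/2) + 2*(sqrt(5))*conj(-sqrt(5)/2 - 1/2) + 2*(6 - sqrt(5))*conj(-1/2 + sqrt(5)/2) + 5*(-3)*conj(0) + 5*(3)*conj(0)]
      = (1/20)[(22) + (10) + (-5 + sqrt(5)) + (-7*sqrt(5) - 11) + (-5 - sqrt(5)) + (-11 + 7*sqrt(5)) + (0) + (0)] = 0/20 = 0
  <chi_rho, chi_7> = (1/20)[1*(11)*conj(2) + 1*(5)*conj(-2) + 2*(-sqrt(5))*conj(1/2 - sqrt(5)/2) + 2*(sqrt(5) + 6)*conj(-sqrt(5)/2 - 1/2) + 2*(sqrt(5))*conj(1/2 + sqrt(5)/2) + 2*(6 - sqrt(5))*conj(-1/2 + sqrt(5)/2) + 5*(-3)*conj(0) + 5*(3)*conj(0)]
      = (1/20)[(22) + (-10) + (5 - sqrt(5)) + (-7*sqrt(5) - 11) + (sqrt(5) + 5) + (-11 + 7*sqrt(5)) + (0) + (0)] = 0/20 = 0
  <chi_rho, chi_8> = (1/20)[1*(11)*conj(2) + 1*(5)*conj(2) + 2*(-sqrt(5))*conj(-sqrt(5)/2 - 1/2) + 2*(sqrt(5) + 6)*conj(-1/2 + sqrt(5)/2) + 2*(sqrt(5))*conj(-1/2 + sqrt(5)/2) + 2*(6 - sqrt(5))*conj(-sqrt(5)/2 - 1/2) + 5*(-3)*conj(0) + 5*(3)*conj(0)]
      = (1/20)[(22) + (10) + (sqrt(5) + 5) + (-1 + 5*sqrt(5)) + (5 - sqrt(5)) + (-5*sqrt(5) - 1) + (0) + (0)] = 40/20 = 2
Dimension check: dim(rho) = sum (mult * dim) = 2*1 + 2*1 + 0*1 + 3*1 + 0*2 + 0*2 + 0*2 + 2*2 = 11 = chi_rho(e) = 11.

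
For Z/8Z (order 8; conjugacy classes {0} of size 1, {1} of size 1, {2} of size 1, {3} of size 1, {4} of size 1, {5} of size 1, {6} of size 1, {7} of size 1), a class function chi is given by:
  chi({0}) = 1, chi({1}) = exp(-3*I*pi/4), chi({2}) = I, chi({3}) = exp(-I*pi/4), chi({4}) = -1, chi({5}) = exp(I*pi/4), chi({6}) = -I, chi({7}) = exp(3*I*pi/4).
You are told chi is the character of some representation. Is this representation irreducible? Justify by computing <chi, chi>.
Irreducible: <chi, chi> = 1.

Why: <chi, chi> = (1/|G|) sum_C |C| * |chi(C)|^2 = (1/8)[1*|1|^2 + 1*|exp(-3*I*pi/4)|^2 + 1*|I|^2 + 1*|exp(-I*pi/4)|^2 + 1*|-1|^2 + 1*|exp(I*pi/4)|^2 + 1*|-I|^2 + 1*|exp(3*I*pi/4)|^2]
  = (1/8)[(1) + (1) + (1) + (1) + (1) + (1) + (1) + (1)] = 8/8 = 1.
(Exp terms are combined using exp(i*s)*conj(exp(i*t)) = exp(i*(s-t)), and sums of them are collapsed using the identity that for every m > 1 the m distinct m-th roots of unity sum to 0, e.g. 1 + exp(2*I*pi/3) + exp(-2*I*pi/3) = 0.)
A character is irreducible iff <chi, chi> = 1, so this representation is irreducible.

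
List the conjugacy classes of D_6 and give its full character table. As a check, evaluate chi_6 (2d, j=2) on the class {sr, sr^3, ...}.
Conjugacy classes: {e} of size 1, {r^3} of size 1, {r^1, r^5} of size 2, {r^2, r^4} of size 2, {s, sr^2, ...} of size 3, {sr, sr^3, ...} of size 3.
Character table:
  irrep \ class              {e} (size 1)  {r^3} (size 1)  {r^1, r^5} (size 2)  {r^2, r^4} (size 2)  {s, sr^2, ...} (size 3)  {sr, sr^3, ...} (size 3)
  chi_1 (triv)               1             1               1                    1                    1                        1                       
  chi_2 (sign: r->1, s->-1)  1             1               1                    1                    -1                       -1                      
  chi_3 (r->-1, s->1)        1             -1              -1                   1                    1                        -1                      
  chi_4 (r->-1, s->-1)       1             -1              -1                   1                    -1                       1                       
  chi_5 (2d, j=1)            2             -2              1                    -1                   0                        0                       
  chi_6 (2d, j=2)            2             2               -1                   -1                   0                        0                       

Spot check: chi_6 (2d, j=2) on {sr, sr^3, ...} = 0.

Why: D_6 has order 2*6 = 12 with 6 conjugacy classes, hence 6 irreducibles. Sum of squared dims 1 + 1 + 1 + 1 + 4 + 4 = 12 = |G|. Linear characters come from the abelianisation; the 2-dimensional irreps have character r^k -> 2*cos(2*pi*j*k/6), reflections -> 0.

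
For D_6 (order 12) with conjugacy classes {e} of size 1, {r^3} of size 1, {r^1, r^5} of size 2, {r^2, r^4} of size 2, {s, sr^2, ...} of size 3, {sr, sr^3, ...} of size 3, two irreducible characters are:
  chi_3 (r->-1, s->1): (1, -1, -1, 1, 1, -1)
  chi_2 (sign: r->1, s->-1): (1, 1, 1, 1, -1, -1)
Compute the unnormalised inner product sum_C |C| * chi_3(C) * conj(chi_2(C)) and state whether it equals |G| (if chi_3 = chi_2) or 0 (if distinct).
Sum = 0; so <chi_3, chi_2> = 0 (distinct irreducibles are orthogonal).

Reasoning: Compute term by term over conjugacy classes (|C| * chi_3(C) * conj(chi_2(C))):
  1*(1)*conj(1) + 1*(-1)*conj(1) + 2*(-1)*conj(1) + 2*(1)*conj(1) + 3*(1)*conj(-1) + 3*(-1)*conj(-1)
  = (1) + (-1) + (-2) + (2) + (-3) + (3)
  = 0.
Dividing by |G| = 12 gives 0/12 = 0, matching the row-orthogonality relation <chi_3, chi_2> = [chi_3 = chi_2].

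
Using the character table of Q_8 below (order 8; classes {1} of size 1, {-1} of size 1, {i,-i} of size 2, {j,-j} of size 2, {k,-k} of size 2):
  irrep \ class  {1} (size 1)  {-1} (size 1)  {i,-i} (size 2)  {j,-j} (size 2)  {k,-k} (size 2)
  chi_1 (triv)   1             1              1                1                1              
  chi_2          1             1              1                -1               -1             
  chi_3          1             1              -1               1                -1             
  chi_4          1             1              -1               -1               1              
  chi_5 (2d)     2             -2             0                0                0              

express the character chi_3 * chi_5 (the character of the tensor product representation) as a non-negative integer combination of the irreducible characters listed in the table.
chi_3 tensor chi_5 = chi_5 (all other irreducibles have multiplicity 0).

The character of a tensor product is the pointwise product (chi_3 * chi_5)(C) = chi_3(C) * chi_5(C):
  {1}: (1)*(2), {-1}: (1)*(-2), {i,-i}: (-1)*(0), {j,-j}: (1)*(0), {k,-k}: (-1)*(0)
so (chi_3 * chi_5) takes values
  {1} -> 2, {-1} -> -2, {i,-i} -> 0, {j,-j} -> 0, {k,-k} -> 0.
Now take the inner product of this character with each irreducible chi from the table, <chi_3*chi_5, chi> = (1/8) sum_C |C| (chi_3*chi_5)(C) conj(chi(C)):
  <chi_3*chi_5, chi_1> = (1/8)[1*(2)*conj(1) + 1*(-2)*conj(1) + 2*(0)*conj(1) + 2*(0)*conj(1) + 2*(0)*conj(1)]
      = (1/8)[(2) + (-2) + (0) + (0) + (0)] = 0/8 = 0
  <chi_3*chi_5, chi_2> = (1/8)[1*(2)*conj(1) + 1*(-2)*conj(1) + 2*(0)*conj(1) + 2*(0)*conj(-1) + 2*(0)*conj(-1)]
      = (1/8)[(2) + (-2) + (0) + (0) + (0)] = 0/8 = 0
  <chi_3*chi_5, chi_3> = (1/8)[1*(2)*conj(1) + 1*(-2)*conj(1) + 2*(0)*conj(-1) + 2*(0)*conj(1) + 2*(0)*conj(-1)]
      = (1/8)[(2) + (-2) + (0) + (0) + (0)] = 0/8 = 0
  <chi_3*chi_5, chi_4> = (1/8)[1*(2)*conj(1) + 1*(-2)*conj(1) + 2*(0)*conj(-1) + 2*(0)*conj(-1) + 2*(0)*conj(1)]
      = (1/8)[(2) + (-2) + (0) + (0) + (0)] = 0/8 = 0
  <chi_3*chi_5, chi_5> = (1/8)[1*(2)*conj(2) + 1*(-2)*conj(-2) + 2*(0)*conj(0) + 2*(0)*conj(0) + 2*(0)*conj(0)]
      = (1/8)[(4) + (4) + (0) + (0) + (0)] = 8/8 = 1
Hence the multiplicities are chi_5: 1. Dimension check: dim(chi_3)*dim(chi_5) = 1*2 = 2 and sum (mult * dim) = 1*2 = 2.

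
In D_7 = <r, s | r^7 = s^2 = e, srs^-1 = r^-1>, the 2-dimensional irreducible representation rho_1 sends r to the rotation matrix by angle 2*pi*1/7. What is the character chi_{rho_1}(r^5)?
chi_{rho_1}(r^5) = 2*cos(2*pi*1*5/7) = -2*cos(3*pi/7)

Justification: rho_1(r^5) is rotation by angle 2*pi*1*5/7, whose trace is 2*cos(2*pi*1*5/7) = -2*cos(3*pi/7).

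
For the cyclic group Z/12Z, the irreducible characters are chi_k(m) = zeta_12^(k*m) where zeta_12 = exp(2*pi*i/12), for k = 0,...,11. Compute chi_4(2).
chi_4(2) = zeta_12^8 = exp(-2*I*pi/3)

Details: chi_4(2) = zeta_12^(4*2) = zeta_12^8. Since zeta_12^12 = 1, this equals zeta_12^8 = exp(2*pi*i*8/12) = exp(-2*I*pi/3).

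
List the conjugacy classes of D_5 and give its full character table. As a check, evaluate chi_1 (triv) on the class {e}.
Conjugacy classes: {e} of size 1, {r^1, r^4} of size 2, {r^2, r^3} of size 2, {s, sr, ..., sr^4} of size 5.
Character table:
  irrep \ class              {e} (size 1)  {r^1, r^4} (size 2)  {r^2, r^3} (size 2)  {s, sr, ..., sr^4} (size 5)
  chi_1 (triv)               1             1                    1                    1                          
  chi_2 (sign: r->1, s->-1)  1             1                    1                    -1                         
  chi_3 (2d, j=1)            2             -1/2 + sqrt(5)/2     -sqrt(5)/2 - 1/2     0                          
  chi_4 (2d, j=2)            2             -sqrt(5)/2 - 1/2     -1/2 + sqrt(5)/2     0                          

Spot check: chi_1 (triv) on {e} = 1.

D_5 has order 2*5 = 10 with 4 conjugacy classes, hence 4 irreducibles. Sum of squared dims 1 + 1 + 4 + 4 = 10 = |G|. Linear characters come from the abelianisation; the 2-dimensional irreps have character r^k -> 2*cos(2*pi*j*k/5), reflections -> 0.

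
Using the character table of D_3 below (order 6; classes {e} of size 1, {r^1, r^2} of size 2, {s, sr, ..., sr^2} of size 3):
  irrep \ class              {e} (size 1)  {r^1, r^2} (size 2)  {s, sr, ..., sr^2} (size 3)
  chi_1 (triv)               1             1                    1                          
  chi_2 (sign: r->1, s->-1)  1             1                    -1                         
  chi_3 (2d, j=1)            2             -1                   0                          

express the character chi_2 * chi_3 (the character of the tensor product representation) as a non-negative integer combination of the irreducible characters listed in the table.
chi_2 tensor chi_3 = chi_3 (all other irreducibles have multiplicity 0).

Working: The character of a tensor product is the pointwise product (chi_2 * chi_3)(C) = chi_2(C) * chi_3(C):
  {e}: (1)*(2), {r^1, r^2}: (1)*(-1), {s, sr, ..., sr^2}: (-1)*(0)
so (chi_2 * chi_3) takes values
  {e} -> 2, {r^1, r^2} -> -1, {s, sr, ..., sr^2} -> 0.
Now take the inner product of this character with each irreducible chi from the table, <chi_2*chi_3, chi> = (1/6) sum_C |C| (chi_2*chi_3)(C) conj(chi(C)):
  <chi_2*chi_3, chi_1> = (1/6)[1*(2)*conj(1) + 2*(-1)*conj(1) + 3*(0)*conj(1)]
      = (1/6)[(2) + (-2) + (0)] = 0/6 = 0
  <chi_2*chi_3, chi_2> = (1/6)[1*(2)*conj(1) + 2*(-1)*conj(1) + 3*(0)*conj(-1)]
      = (1/6)[(2) + (-2) + (0)] = 0/6 = 0
  <chi_2*chi_3, chi_3> = (1/6)[1*(2)*conj(2) + 2*(-1)*conj(-1) + 3*(0)*conj(0)]
      = (1/6)[(4) + (2) + (0)] = 6/6 = 1
Hence the multiplicities are chi_3: 1. Dimension check: dim(chi_2)*dim(chi_3) = 1*2 = 2 and sum (mult * dim) = 1*2 = 2.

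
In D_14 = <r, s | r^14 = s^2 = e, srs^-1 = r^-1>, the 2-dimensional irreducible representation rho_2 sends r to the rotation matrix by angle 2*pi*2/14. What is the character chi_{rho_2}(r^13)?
chi_{rho_2}(r^13) = 2*cos(2*pi*2*13/14) = 2*cos(2*pi/7)

Justification: rho_2(r^13) is rotation by angle 2*pi*2*13/14, whose trace is 2*cos(2*pi*2*13/14) = 2*cos(2*pi/7).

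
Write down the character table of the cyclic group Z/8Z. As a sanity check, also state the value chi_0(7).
Character table of Z/8Z (irreps indexed chi_0,...,chi_7 with chi_k(m) = zeta_8^(k*m), zeta_8 = exp(2*pi*i/8)):
  irrep \ class  {0} (size 1)  {1} (size 1)    {2} (size 1)  {3} (size 1)    {4} (size 1)  {5} (size 1)    {6} (size 1)  {7} (size 1)  
  chi_0          1             1               1             1               1             1               1             1             
  chi_1          1             exp(I*pi/4)     I             exp(3*I*pi/4)   -1            exp(-3*I*pi/4)  -I            exp(-I*pi/4)  
  chi_2          1             I               -1            -I              1             I               -1            -I            
  chi_3          1             exp(3*I*pi/4)   -I            exp(I*pi/4)     -1            exp(-I*pi/4)    I             exp(-3*I*pi/4)
  chi_4          1             -1              1             -1              1             -1              1             -1            
  chi_5          1             exp(-3*I*pi/4)  I             exp(-I*pi/4)    -1            exp(I*pi/4)     -I            exp(3*I*pi/4) 
  chi_6          1             -I              -1            I               1             -I              -1            I             
  chi_7          1             exp(-I*pi/4)    -I            exp(-3*I*pi/4)  -1            exp(3*I*pi/4)   I             exp(I*pi/4)   

Spot check: chi_0(7) = zeta_8^(0*7) = zeta_8^0 = 1.

Justification: Z/8Z is abelian, so all 8 irreducible complex representations are 1-dimensional. They are given by chi_k(m) = zeta_8^(k*m) for k = 0,...,7. Row orthogonality: sum_m chi_k(m) conj(chi_l(m)) = 8 * [k = l].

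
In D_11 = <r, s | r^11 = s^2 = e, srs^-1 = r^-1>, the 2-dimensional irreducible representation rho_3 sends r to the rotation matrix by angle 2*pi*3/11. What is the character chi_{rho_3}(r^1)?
chi_{rho_3}(r^1) = 2*cos(2*pi*3*1/11) = -2*cos(5*pi/11)

Reasoning: rho_3(r^1) is rotation by angle 2*pi*3*1/11, whose trace is 2*cos(2*pi*3*1/11) = -2*cos(5*pi/11).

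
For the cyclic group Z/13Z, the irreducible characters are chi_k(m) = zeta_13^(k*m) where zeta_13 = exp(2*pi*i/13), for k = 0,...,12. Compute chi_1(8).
chi_1(8) = zeta_13^8 = exp(-10*I*pi/13)

Derivation: chi_1(8) = zeta_13^(1*8) = zeta_13^8. Since zeta_13^13 = 1, this equals zeta_13^8 = exp(2*pi*i*8/13) = exp(-10*I*pi/13).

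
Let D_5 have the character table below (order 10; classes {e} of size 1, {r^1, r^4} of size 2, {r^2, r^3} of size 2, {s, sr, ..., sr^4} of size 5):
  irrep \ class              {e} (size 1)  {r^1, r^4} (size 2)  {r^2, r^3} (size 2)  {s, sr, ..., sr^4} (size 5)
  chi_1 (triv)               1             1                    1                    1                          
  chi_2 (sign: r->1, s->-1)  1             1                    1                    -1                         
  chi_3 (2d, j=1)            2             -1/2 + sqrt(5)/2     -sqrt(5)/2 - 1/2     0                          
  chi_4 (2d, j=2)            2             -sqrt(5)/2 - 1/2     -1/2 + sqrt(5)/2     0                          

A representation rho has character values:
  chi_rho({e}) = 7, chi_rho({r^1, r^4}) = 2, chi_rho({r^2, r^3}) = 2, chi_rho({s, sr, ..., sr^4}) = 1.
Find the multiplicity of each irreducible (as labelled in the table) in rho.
Multiplicities: chi_1: 2, chi_2: 1, chi_3: 1, chi_4: 1.

Proof sketch: Use <chi_rho, chi> = (1/|G|) sum_C |C| * chi_rho(C) * conj(chi(C)) with |G| = 10 for each irreducible chi in the table:
  <chi_rho, chi_1> = (1/10)[1*(7)*conj(1) + 2*(2)*conj(1) + 2*(2)*conj(1) + 5*(1)*conj(1)]
      = (1/10)[(7) + (4) + (4) + (5)] = 20/10 = 2
  <chi_rho, chi_2> = (1/10)[1*(7)*conj(1) + 2*(2)*conj(1) + 2*(2)*conj(1) + 5*(1)*conj(-1)]
      = (1/10)[(7) + (4) + (4) + (-5)] = 10/10 = 1
  <chi_rho, chi_3> = (1/10)[1*(7)*conj(2) + 2*(2)*conj(-1/2 + sqrt(5)/2) + 2*(2)*conj(-sqrt(5)/2 - 1/2) + 5*(1)*conj(0)]
      = (1/10)[(14) + (-2 + 2*sqrt(5)) + (-2*sqrt(5) - 2) + (0)] = 10/10 = 1
  <chi_rho, chi_4> = (1/10)[1*(7)*conj(2) + 2*(2)*conj(-sqrt(5)/2 - 1/2) + 2*(2)*conj(-1/2 + sqrt(5)/2) + 5*(1)*conj(0)]
      = (1/10)[(14) + (-2*sqrt(5) - 2) + (-2 + 2*sqrt(5)) + (0)] = 10/10 = 1
Dimension check: dim(rho) = sum (mult * dim) = 2*1 + 1*1 + 1*2 + 1*2 = 7 = chi_rho(e) = 7.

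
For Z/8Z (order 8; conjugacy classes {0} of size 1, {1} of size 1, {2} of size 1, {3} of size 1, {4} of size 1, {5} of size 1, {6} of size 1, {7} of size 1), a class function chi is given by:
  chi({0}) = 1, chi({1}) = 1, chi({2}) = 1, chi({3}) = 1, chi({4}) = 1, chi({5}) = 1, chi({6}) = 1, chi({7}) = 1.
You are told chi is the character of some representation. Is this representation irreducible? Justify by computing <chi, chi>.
Irreducible: <chi, chi> = 1.

Justification: <chi, chi> = (1/|G|) sum_C |C| * |chi(C)|^2 = (1/8)[1*|1|^2 + 1*|1|^2 + 1*|1|^2 + 1*|1|^2 + 1*|1|^2 + 1*|1|^2 + 1*|1|^2 + 1*|1|^2]
  = (1/8)[(1) + (1) + (1) + (1) + (1) + (1) + (1) + (1)] = 8/8 = 1.
(Exp terms are combined using exp(i*s)*conj(exp(i*t)) = exp(i*(s-t)), and sums of them are collapsed using the identity that for every m > 1 the m distinct m-th roots of unity sum to 0, e.g. 1 + exp(2*I*pi/3) + exp(-2*I*pi/3) = 0.)
A character is irreducible iff <chi, chi> = 1, so this representation is irreducible.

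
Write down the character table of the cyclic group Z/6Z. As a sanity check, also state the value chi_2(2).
Character table of Z/6Z (irreps indexed chi_0,...,chi_5 with chi_k(m) = zeta_6^(k*m), zeta_6 = exp(2*pi*i/6)):
  irrep \ class  {0} (size 1)  {1} (size 1)    {2} (size 1)    {3} (size 1)  {4} (size 1)    {5} (size 1)  
  chi_0          1             1               1               1             1               1             
  chi_1          1             exp(I*pi/3)     exp(2*I*pi/3)   -1            exp(-2*I*pi/3)  exp(-I*pi/3)  
  chi_2          1             exp(2*I*pi/3)   exp(-2*I*pi/3)  1             exp(2*I*pi/3)   exp(-2*I*pi/3)
  chi_3          1             -1              1               -1            1               -1            
  chi_4          1             exp(-2*I*pi/3)  exp(2*I*pi/3)   1             exp(-2*I*pi/3)  exp(2*I*pi/3) 
  chi_5          1             exp(-I*pi/3)    exp(-2*I*pi/3)  -1            exp(2*I*pi/3)   exp(I*pi/3)   

Spot check: chi_2(2) = zeta_6^(2*2) = zeta_6^4 = exp(-2*I*pi/3).

Solution. Z/6Z is abelian, so all 6 irreducible complex representations are 1-dimensional. They are given by chi_k(m) = zeta_6^(k*m) for k = 0,...,5. Row orthogonality: sum_m chi_k(m) conj(chi_l(m)) = 6 * [k = l].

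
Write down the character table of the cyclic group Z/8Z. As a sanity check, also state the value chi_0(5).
Character table of Z/8Z (irreps indexed chi_0,...,chi_7 with chi_k(m) = zeta_8^(k*m), zeta_8 = exp(2*pi*i/8)):
  irrep \ class  {0} (size 1)  {1} (size 1)    {2} (size 1)  {3} (size 1)    {4} (size 1)  {5} (size 1)    {6} (size 1)  {7} (size 1)  
  chi_0          1             1               1             1               1             1               1             1             
  chi_1          1             exp(I*pi/4)     I             exp(3*I*pi/4)   -1            exp(-3*I*pi/4)  -I            exp(-I*pi/4)  
  chi_2          1             I               -1            -I              1             I               -1            -I            
  chi_3          1             exp(3*I*pi/4)   -I            exp(I*pi/4)     -1            exp(-I*pi/4)    I             exp(-3*I*pi/4)
  chi_4          1             -1              1             -1              1             -1              1             -1            
  chi_5          1             exp(-3*I*pi/4)  I             exp(-I*pi/4)    -1            exp(I*pi/4)     -I            exp(3*I*pi/4) 
  chi_6          1             -I              -1            I               1             -I              -1            I             
  chi_7          1             exp(-I*pi/4)    -I            exp(-3*I*pi/4)  -1            exp(3*I*pi/4)   I             exp(I*pi/4)   

Spot check: chi_0(5) = zeta_8^(0*5) = zeta_8^0 = 1.

Z/8Z is abelian, so all 8 irreducible complex representations are 1-dimensional. They are given by chi_k(m) = zeta_8^(k*m) for k = 0,...,7. Row orthogonality: sum_m chi_k(m) conj(chi_l(m)) = 8 * [k = l].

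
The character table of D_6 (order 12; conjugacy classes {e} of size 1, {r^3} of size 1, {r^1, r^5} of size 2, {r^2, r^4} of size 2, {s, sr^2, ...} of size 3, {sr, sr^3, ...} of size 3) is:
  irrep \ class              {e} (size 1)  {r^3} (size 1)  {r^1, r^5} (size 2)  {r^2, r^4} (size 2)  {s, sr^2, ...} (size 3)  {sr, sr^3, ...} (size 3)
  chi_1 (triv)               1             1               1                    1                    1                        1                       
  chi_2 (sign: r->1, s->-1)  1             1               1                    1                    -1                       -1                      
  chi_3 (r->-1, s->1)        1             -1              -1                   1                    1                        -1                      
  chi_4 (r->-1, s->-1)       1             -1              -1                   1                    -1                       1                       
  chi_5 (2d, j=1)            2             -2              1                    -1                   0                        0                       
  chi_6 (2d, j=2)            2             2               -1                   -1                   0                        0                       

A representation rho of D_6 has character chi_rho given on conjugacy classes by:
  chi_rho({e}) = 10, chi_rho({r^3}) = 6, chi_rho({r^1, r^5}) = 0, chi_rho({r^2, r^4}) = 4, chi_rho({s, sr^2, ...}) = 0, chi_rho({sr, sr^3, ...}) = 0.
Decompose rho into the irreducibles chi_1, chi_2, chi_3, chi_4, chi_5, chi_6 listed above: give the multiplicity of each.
Multiplicities: chi_1: 2, chi_2: 2, chi_3: 1, chi_4: 1, chi_5: 0, chi_6: 2.

Proof sketch: Use <chi_rho, chi> = (1/|G|) sum_C |C| * chi_rho(C) * conj(chi(C)) with |G| = 12 for each irreducible chi in the table:
  <chi_rho, chi_1> = (1/12)[1*(10)*conj(1) + 1*(6)*conj(1) + 2*(0)*conj(1) + 2*(4)*conj(1) + 3*(0)*conj(1) + 3*(0)*conj(1)]
      = (1/12)[(10) + (6) + (0) + (8) + (0) + (0)] = 24/12 = 2
  <chi_rho, chi_2> = (1/12)[1*(10)*conj(1) + 1*(6)*conj(1) + 2*(0)*conj(1) + 2*(4)*conj(1) + 3*(0)*conj(-1) + 3*(0)*conj(-1)]
      = (1/12)[(10) + (6) + (0) + (8) + (0) + (0)] = 24/12 = 2
  <chi_rho, chi_3> = (1/12)[1*(10)*conj(1) + 1*(6)*conj(-1) + 2*(0)*conj(-1) + 2*(4)*conj(1) + 3*(0)*conj(1) + 3*(0)*conj(-1)]
      = (1/12)[(10) + (-6) + (0) + (8) + (0) + (0)] = 12/12 = 1
  <chi_rho, chi_4> = (1/12)[1*(10)*conj(1) + 1*(6)*conj(-1) + 2*(0)*conj(-1) + 2*(4)*conj(1) + 3*(0)*conj(-1) + 3*(0)*conj(1)]
      = (1/12)[(10) + (-6) + (0) + (8) + (0) + (0)] = 12/12 = 1
  <chi_rho, chi_5> = (1/12)[1*(10)*conj(2) + 1*(6)*conj(-2) + 2*(0)*conj(1) + 2*(4)*conj(-1) + 3*(0)*conj(0) + 3*(0)*conj(0)]
      = (1/12)[(20) + (-12) + (0) + (-8) + (0) + (0)] = 0/12 = 0
  <chi_rho, chi_6> = (1/12)[1*(10)*conj(2) + 1*(6)*conj(2) + 2*(0)*conj(-1) + 2*(4)*conj(-1) + 3*(0)*conj(0) + 3*(0)*conj(0)]
      = (1/12)[(20) + (12) + (0) + (-8) + (0) + (0)] = 24/12 = 2
Dimension check: dim(rho) = sum (mult * dim) = 2*1 + 2*1 + 1*1 + 1*1 + 0*2 + 2*2 = 10 = chi_rho(e) = 10.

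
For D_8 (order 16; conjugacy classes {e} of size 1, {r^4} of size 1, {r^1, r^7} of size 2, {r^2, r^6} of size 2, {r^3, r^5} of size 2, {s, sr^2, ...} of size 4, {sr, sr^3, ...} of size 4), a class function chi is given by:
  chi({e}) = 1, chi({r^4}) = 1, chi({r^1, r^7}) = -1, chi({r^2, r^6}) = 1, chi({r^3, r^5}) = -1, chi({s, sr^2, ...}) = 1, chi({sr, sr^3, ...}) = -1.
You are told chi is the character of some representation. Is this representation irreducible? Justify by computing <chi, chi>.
Irreducible: <chi, chi> = 1.

Details: <chi, chi> = (1/|G|) sum_C |C| * |chi(C)|^2 = (1/16)[1*|1|^2 + 1*|1|^2 + 2*|-1|^2 + 2*|1|^2 + 2*|-1|^2 + 4*|1|^2 + 4*|-1|^2]
  = (1/16)[(1) + (1) + (2) + (2) + (2) + (4) + (4)] = 16/16 = 1.
A character is irreducible iff <chi, chi> = 1, so this representation is irreducible.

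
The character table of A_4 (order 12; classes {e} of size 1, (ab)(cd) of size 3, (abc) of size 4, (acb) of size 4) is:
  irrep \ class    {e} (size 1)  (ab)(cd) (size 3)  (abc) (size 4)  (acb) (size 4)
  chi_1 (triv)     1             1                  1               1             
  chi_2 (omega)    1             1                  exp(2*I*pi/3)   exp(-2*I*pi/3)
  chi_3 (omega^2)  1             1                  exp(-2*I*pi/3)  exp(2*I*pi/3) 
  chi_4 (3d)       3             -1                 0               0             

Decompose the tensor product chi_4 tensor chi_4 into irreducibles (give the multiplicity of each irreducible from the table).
chi_4 tensor chi_4 = chi_1 + chi_2 + chi_3 + 2*chi_4 (all other irreducibles have multiplicity 0).

Explanation: The character of a tensor product is the pointwise product (chi_4 * chi_4)(C) = chi_4(C) * chi_4(C):
  {e}: (3)*(3), (ab)(cd): (-1)*(-1), (abc): (0)*(0), (acb): (0)*(0)
so (chi_4 * chi_4) takes values
  {e} -> 9, (ab)(cd) -> 1, (abc) -> 0, (acb) -> 0.
Now take the inner product of this character with each irreducible chi from the table, <chi_4*chi_4, chi> = (1/12) sum_C |C| (chi_4*chi_4)(C) conj(chi(C)):
  <chi_4*chi_4, chi_1> = (1/12)[1*(9)*conj(1) + 3*(1)*conj(1) + 4*(0)*conj(1) + 4*(0)*conj(1)]
      = (1/12)[(9) + (3) + (0) + (0)] = 12/12 = 1
  <chi_4*chi_4, chi_2> = (1/12)[1*(9)*conj(1) + 3*(1)*conj(1) + 4*(0)*conj(exp(2*I*pi/3)) + 4*(0)*conj(exp(-2*I*pi/3))]
      = (1/12)[(9) + (3) + (0) + (0)] = 12/12 = 1
  <chi_4*chi_4, chi_3> = (1/12)[1*(9)*conj(1) + 3*(1)*conj(1) + 4*(0)*conj(exp(-2*I*pi/3)) + 4*(0)*conj(exp(2*I*pi/3))]
      = (1/12)[(9) + (3) + (0) + (0)] = 12/12 = 1
  <chi_4*chi_4, chi_4> = (1/12)[1*(9)*conj(3) + 3*(1)*conj(-1) + 4*(0)*conj(0) + 4*(0)*conj(0)]
      = (1/12)[(27) + (-3) + (0) + (0)] = 24/12 = 2
(Exp terms are combined using exp(i*s)*conj(exp(i*t)) = exp(i*(s-t)), and sums of them are collapsed using the identity that for every m > 1 the m distinct m-th roots of unity sum to 0, e.g. 1 + exp(2*I*pi/3) + exp(-2*I*pi/3) = 0.)
Hence the multiplicities are chi_1: 1, chi_2: 1, chi_3: 1, chi_4: 2. Dimension check: dim(chi_4)*dim(chi_4) = 3*3 = 9 and sum (mult * dim) = 1*1 + 1*1 + 1*1 + 2*3 = 9.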